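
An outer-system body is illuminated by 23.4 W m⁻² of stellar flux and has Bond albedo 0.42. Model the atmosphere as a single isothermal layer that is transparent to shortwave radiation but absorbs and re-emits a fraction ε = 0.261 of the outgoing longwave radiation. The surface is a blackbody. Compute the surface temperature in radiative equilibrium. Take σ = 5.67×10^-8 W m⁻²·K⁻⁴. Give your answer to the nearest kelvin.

91 kelvin

At the top of the atmosphere, σT_e⁴ = S(1−α)/4 = 3.393 W m⁻², giving T_e = 87.95 K.
The surface balance (absorbed SW + ε·downward IR = σT_s⁴) with T_a⁴ = T_s⁴/2 reduces to T_s = T_e·[2/(2−ε)]^¼ = 91.08 K.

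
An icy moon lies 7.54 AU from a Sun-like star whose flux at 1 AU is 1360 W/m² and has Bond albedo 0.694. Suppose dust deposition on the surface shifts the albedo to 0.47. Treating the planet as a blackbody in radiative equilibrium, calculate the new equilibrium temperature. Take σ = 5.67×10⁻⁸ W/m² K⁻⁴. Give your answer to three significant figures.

Irradiance scales as 1/d², so S = 1360 W/m² × (1/7.54)² = 23.92 W/m².
New equilibrium: T₂ = [(1−0.47)·23.92/(4σ)]^(1/4) = 86.47 K.

86.5 K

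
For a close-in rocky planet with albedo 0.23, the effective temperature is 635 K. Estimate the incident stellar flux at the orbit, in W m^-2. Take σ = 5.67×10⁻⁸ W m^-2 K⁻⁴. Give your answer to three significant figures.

47900 W m^-2

Invert the energy balance for S: S = 4σT⁴/(1−α).
σT⁴ = 5.67×10⁻⁸·(635)⁴ = 9219 W m^-2.
S = 4·9219/0.77 = 47890 W m^-2.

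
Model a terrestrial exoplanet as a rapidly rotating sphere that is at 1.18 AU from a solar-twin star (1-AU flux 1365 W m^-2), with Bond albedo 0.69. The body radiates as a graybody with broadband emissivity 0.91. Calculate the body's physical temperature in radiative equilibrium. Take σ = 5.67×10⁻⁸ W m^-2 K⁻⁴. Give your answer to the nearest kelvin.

196 K

Flux at the orbit: S = 1365/(1.18)² = 980.3 W m^-2.
Averaging over the sphere, the absorbed flux is S(1−α)/4 = 75.97 W m^-2.
Radiative balance εσT⁴ = 75.97 gives T = [75.97/(0.91·σ)]^(1/4) = 195.9 K.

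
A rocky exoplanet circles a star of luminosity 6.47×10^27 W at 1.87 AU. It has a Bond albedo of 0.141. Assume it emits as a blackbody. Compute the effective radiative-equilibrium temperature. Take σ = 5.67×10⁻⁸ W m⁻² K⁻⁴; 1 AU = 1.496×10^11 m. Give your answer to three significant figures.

397 K

d = 1.87 × 1.496×10^11 m = 2.798×10^11 m.
S = L/(4πd²) = 6579 W m⁻².
Absorbed flux (global mean): S(1−α)/4 = 6579·0.859/4 = 1413 W m⁻².
Set σT⁴ = 1413 → T = (1413/σ)^(1/4) = 397.3 K.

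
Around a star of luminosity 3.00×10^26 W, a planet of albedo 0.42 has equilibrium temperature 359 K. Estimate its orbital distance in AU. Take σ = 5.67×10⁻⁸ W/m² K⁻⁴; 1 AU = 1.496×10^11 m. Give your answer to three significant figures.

Required flux: S = 4σT⁴/(1−α) = 6495 W/m².
S = L/(4πd²) → d = √(L/4πS) = √(3.00×10^26/(4π·6495)) = 6.063×10^10 m = 0.4053 AU.

0.405 AU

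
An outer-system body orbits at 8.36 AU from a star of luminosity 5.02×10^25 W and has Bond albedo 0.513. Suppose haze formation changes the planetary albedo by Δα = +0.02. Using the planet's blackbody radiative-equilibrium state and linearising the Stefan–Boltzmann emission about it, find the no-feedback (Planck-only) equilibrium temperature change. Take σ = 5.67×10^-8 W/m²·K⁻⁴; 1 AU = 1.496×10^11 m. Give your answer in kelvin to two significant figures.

-0.50 kelvin

Orbital distance: d = 8.36 AU = 1.251×10^12 m.
Flux at the orbit: S = L/(4πd²) = 5.02×10^25/(4π·(1.25×10^12)²) = 2.554 W/m².
The baseline emission temperature is T_e = 48.39 K.
ΔF = −(S/4)Δα = −(2.554/4)×(+0.02) = -0.01277 W/m².
Planck response: λ_P = 4σT_e³ = 4·5.67×10⁻⁸·(48.39)³ = 0.02570 W/m²/K.
ΔT₀ = ΔF/λ_P = -0.01277/0.02570 = -0.497 K.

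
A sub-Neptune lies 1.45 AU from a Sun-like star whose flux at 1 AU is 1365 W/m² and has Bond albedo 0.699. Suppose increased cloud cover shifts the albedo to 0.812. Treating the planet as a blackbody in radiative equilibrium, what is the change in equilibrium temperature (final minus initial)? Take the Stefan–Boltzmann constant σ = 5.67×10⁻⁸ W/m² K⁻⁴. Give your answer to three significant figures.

Flux at the orbit: S = 1365/(1.45)² = 649.2 W/m².
With α = 0.699, T₁ = 171.3 K.
Final:   T₂ = [S(1−0.812)/(4σ)]^(1/4) = 152.3 K.
Change: 152.3 − 171.3 = -19.02 K.

-19.0 K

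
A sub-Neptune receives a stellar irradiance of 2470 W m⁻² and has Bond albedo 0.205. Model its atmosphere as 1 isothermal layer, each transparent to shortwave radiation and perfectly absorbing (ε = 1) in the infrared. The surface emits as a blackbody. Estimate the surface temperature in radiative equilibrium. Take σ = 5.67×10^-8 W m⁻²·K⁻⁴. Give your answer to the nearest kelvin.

363 K

Top-of-atmosphere balance: σT_e⁴ = S(1−α)/4 = 490.9 W m⁻² → T_e = 305.0 K.
For an N-layer opaque stack, T_s⁴ = (N+1)T_e⁴, hence T_s = (2)^(1/4)×305.0 K = 362.8 K.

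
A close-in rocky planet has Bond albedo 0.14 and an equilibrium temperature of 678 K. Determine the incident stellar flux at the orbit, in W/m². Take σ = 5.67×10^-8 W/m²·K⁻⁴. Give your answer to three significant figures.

55700 W/m²

From S(1−α)/4 = σT⁴: S = 4σT⁴/(1−α).
σT⁴ = 5.67×10⁻⁸·(678)⁴ = 11980 W/m².
So S = 4×11980/(1−0.14) = 55730 W/m².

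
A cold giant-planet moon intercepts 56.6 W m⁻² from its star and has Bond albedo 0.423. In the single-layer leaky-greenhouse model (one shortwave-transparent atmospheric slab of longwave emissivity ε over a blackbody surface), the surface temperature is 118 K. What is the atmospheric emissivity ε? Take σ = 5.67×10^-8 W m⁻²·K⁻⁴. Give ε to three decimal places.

Effective temperature: T_e = [S(1−α)/(4σ)]^(1/4) = 109.5 K.
Since (2−ε)/2 = (T_e/T_s)⁴ = 0.7427, ε = 0.5146.

0.515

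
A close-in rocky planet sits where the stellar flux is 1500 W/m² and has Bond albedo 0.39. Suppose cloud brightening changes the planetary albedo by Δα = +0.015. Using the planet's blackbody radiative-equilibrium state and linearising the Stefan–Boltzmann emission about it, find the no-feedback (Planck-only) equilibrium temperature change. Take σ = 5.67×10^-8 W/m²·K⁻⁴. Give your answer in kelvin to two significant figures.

-1.5 K

The baseline emission temperature is T_e = 252.0 K.
The change in absorbed flux is Δ[S(1−α)/4] = −SΔα/4 = -5.625 W/m².
Planck response: λ_P = 4σT_e³ = 4·5.67×10⁻⁸·(252.0)³ = 3.631 W/m²/K.
Hence the no-feedback warming is ΔF/(4σT_e³) = -1.55 K.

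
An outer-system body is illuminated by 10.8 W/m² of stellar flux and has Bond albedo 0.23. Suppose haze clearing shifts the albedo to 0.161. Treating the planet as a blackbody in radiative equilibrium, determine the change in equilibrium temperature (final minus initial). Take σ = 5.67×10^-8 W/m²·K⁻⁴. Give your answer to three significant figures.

With α = 0.23, T₁ = 77.82 K.
After:  T₂ = [10.80·0.839/(4σ)]^(1/4) = 79.50 K.
Change: 79.50 − 77.82 = 1.688 K.

1.69 K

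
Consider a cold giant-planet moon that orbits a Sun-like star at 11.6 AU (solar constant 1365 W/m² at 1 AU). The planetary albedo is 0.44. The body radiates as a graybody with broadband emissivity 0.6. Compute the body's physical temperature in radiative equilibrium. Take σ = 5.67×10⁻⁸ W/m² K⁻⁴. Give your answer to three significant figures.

80.4 K

Irradiance scales as 1/d², so S = 1365 W/m² × (1/11.6)² = 10.14 W/m².
The planet absorbs (1−α)S over its disc πR² and re-emits over 4πR², so the mean absorbed flux is (1−0.44)·10.14/4 = 1.420 W/m².
Radiative balance εσT⁴ = 1.420 gives T = [1.420/(0.6·σ)]^(1/4) = 80.38 K.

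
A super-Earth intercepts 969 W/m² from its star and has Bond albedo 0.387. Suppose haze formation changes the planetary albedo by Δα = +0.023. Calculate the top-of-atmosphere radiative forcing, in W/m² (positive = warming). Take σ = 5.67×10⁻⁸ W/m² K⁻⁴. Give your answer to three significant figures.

-5.57 W/m²

The change in absorbed flux is Δ[S(1−α)/4] = −SΔα/4 = -5.572 W/m².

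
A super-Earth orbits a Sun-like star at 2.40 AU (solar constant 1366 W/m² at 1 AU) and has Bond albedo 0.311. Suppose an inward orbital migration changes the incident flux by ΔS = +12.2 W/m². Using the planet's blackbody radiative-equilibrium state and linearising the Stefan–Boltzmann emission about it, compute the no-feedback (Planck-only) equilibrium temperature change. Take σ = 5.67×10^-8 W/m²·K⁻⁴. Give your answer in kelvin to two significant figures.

Flux at the orbit: S = 1366/(2.40)² = 237.2 W/m².
The baseline emission temperature is T_e = 163.8 K.
ΔF = Δ[S(1−α)]/4 = (1−0.311)·+12.2/4 = 2.101 W/m².
Planck response: λ_P = 4σT_e³ = 4·5.67×10⁻⁸·(163.8)³ = 0.9973 W/m²/K.
So ΔT₀ = 2.101/0.9973 = 2.11 K.

2.1 K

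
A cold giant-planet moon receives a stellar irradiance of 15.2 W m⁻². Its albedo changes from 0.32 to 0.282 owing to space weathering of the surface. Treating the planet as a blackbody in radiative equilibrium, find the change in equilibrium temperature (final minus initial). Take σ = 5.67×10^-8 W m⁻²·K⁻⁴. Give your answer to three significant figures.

Initial: T₁ = [S(1−0.32)/(4σ)]^(1/4) = 82.16 K.
With α = 0.282, T₂ = 83.29 K.
ΔT = T₂ − T₁ = 1.125 K.

1.12 K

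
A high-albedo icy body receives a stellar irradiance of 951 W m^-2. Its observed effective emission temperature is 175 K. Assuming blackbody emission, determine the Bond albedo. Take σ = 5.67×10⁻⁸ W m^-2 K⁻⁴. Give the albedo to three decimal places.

0.776

From σT⁴ = S(1−α)/4 we invert for α: 1−α = 4σT⁴/S.
4σT⁴ = 4·5.67×10⁻⁸·(175)⁴ = 212.7 W m^-2.
Hence α = 1 − 212.7/951.0 = 0.7763.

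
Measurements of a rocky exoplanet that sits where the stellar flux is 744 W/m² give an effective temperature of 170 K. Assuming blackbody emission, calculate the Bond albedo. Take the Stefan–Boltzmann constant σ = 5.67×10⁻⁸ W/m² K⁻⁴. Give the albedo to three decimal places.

0.745

From σT⁴ = S(1−α)/4 we invert for α: 1−α = 4σT⁴/S.
4σT⁴ = 4·5.67×10⁻⁸·(170)⁴ = 189.4 W/m².
1−α = 189.4/744.0 = 0.2546, so α = 0.7454.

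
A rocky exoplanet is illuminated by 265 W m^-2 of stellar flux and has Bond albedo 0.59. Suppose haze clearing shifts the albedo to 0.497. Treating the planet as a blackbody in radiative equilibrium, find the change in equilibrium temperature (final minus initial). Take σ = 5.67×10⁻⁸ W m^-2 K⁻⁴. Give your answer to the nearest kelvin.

8 K

Initial: T₁ = [S(1−0.59)/(4σ)]^(1/4) = 147.9 K.
With α = 0.497, T₂ = 155.7 K.
Change: 155.7 − 147.9 = 7.758 K.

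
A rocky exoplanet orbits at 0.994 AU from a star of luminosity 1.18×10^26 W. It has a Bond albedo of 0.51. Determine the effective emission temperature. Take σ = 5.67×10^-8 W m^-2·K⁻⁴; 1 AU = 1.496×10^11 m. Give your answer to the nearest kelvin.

Orbital distance: d = 0.994 AU = 1.487×10^11 m.
Spreading L over a sphere of radius d: S = 1.18×10^26/(4π·1.49×10^11²) = 424.7 W m^-2.
Averaging over the sphere, the absorbed flux is S(1−α)/4 = 52.02 W m^-2.
Balancing against σT⁴: T = (52.02/5.67×10⁻⁸)^(1/4) = 174.0 K.

174 K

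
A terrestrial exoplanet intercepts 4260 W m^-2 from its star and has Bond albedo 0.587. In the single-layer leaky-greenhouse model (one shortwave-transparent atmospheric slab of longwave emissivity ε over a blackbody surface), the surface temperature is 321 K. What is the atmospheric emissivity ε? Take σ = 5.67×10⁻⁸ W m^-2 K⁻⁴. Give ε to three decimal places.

Effective temperature: T_e = [S(1−α)/(4σ)]^(1/4) = 296.8 K.
Inverting T_s⁴ = 2T_e⁴/(2−ε): (T_e/T_s)⁴ = 0.7306, so ε = 2(1 − 0.7306) = 0.5387.

0.539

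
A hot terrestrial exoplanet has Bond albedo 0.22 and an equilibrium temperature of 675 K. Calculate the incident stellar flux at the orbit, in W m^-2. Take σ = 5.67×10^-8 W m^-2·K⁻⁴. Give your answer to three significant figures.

From S(1−α)/4 = σT⁴: S = 4σT⁴/(1−α).
σT⁴ = 5.67×10⁻⁸·(675)⁴ = 11770 W m^-2.
S = 4·11770/0.78 = 60360 W m^-2.

60400 W m^-2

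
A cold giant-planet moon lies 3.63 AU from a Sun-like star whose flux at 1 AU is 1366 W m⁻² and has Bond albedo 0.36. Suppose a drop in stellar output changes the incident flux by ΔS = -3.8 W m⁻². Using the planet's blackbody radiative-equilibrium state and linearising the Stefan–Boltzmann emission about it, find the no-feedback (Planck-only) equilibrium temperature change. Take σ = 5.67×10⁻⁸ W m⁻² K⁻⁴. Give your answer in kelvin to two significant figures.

-1.2 kelvin

Flux at the orbit: S = 1366/(3.63)² = 103.7 W m⁻².
The baseline emission temperature is T_e = 130.8 K.
Only a fraction (1−α) is absorbed and it's spread over 4πR², so ΔF = (1−α)ΔS/4 = -0.6080 W m⁻².
The Planck feedback parameter is 4σT_e³ = 0.5073 W m⁻²/K.
Hence the no-feedback warming is ΔF/(4σT_e³) = -1.20 K.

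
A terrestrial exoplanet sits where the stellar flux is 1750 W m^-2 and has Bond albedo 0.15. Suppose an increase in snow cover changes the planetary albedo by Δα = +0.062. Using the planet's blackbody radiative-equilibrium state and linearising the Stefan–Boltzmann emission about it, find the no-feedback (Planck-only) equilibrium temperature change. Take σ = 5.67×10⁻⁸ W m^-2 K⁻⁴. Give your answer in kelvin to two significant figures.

Reference equilibrium: T_e = [S(1−α)/(4σ)]^(1/4) = 284.6 K.
The change in absorbed flux is Δ[S(1−α)/4] = −SΔα/4 = -27.12 W m^-2.
Planck response: λ_P = 4σT_e³ = 4·5.67×10⁻⁸·(284.6)³ = 5.227 W m^-2/K.
So ΔT₀ = -27.12/5.227 = -5.19 K.

-5.2 kelvin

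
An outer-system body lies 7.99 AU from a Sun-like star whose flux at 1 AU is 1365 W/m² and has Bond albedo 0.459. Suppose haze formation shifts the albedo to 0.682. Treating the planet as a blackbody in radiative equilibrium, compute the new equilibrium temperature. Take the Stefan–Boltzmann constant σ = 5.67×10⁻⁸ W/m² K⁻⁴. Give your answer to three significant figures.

74.0 K

Irradiance scales as 1/d², so S = 1365 W/m² × (1/7.99)² = 21.38 W/m².
New equilibrium: T₂ = [(1−0.682)·21.38/(4σ)]^(1/4) = 74.00 K.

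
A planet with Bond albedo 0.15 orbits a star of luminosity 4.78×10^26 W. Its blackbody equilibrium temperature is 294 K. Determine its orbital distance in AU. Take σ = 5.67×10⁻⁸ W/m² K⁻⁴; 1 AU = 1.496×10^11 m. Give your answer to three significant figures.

0.923 AU

Energy balance gives S = 4σT⁴/(1−α) = 1993 W/m².
Then d = [L/(4πS)]^(1/2) = 1.381×10^11 m, i.e. 0.9234 AU.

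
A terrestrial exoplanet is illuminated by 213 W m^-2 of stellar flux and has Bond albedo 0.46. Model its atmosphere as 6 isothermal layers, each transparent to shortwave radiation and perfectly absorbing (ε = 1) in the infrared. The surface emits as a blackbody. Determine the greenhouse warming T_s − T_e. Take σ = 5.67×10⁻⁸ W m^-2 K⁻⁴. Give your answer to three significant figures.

94.0 K

OLR = S(1−α)/4 = 28.76 W m^-2; the top layer radiates at T_e = 150.1 K.
T_s = (N+1)^(1/4)·T_e = 244.1 K.
Warming: T_s − T_e = 94.03 K.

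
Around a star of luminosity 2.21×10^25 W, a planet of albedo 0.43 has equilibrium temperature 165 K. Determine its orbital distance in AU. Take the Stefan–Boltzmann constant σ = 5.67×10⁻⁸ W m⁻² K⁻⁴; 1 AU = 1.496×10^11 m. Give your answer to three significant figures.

0.516 AU

Required flux: S = 4σT⁴/(1−α) = 294.9 W m⁻².
Then d = [L/(4πS)]^(1/2) = 7.722×10^10 m, i.e. 0.5162 AU.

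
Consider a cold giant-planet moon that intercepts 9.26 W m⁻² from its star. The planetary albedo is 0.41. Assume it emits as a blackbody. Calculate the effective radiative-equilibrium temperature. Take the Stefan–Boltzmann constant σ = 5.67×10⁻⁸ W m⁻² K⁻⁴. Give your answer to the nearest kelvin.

70 K

Absorbed flux (global mean): S(1−α)/4 = 9.260·0.59/4 = 1.366 W m⁻².
Set σT⁴ = 1.366 → T = (1.366/σ)^(1/4) = 70.06 K.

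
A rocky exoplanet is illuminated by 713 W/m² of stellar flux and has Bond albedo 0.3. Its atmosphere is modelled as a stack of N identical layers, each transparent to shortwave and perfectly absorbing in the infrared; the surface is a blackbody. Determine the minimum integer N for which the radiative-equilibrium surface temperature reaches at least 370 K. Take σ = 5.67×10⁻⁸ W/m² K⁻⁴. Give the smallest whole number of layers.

Top-of-atmosphere balance: σT_e⁴ = S(1−α)/4 = 124.8 W/m² → T_e = 216.6 K.
Since T_s⁴ = (N+1)T_e⁴, we need N ≥ (T_s/T_e)⁴ − 1 = 7.517.
So N ≥ 7.517; the smallest integer is N = 8.

8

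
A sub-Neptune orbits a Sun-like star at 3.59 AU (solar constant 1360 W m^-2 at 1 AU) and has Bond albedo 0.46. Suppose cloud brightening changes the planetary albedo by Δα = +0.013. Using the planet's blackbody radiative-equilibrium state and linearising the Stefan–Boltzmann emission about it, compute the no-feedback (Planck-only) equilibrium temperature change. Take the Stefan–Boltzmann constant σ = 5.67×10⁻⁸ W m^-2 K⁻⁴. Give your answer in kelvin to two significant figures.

Irradiance scales as 1/d², so S = 1360 W m^-2 × (1/3.59)² = 105.5 W m^-2.
Unperturbed T_e = [105.5·(1−0.46)/(4σ)]^¼ = 125.9 K.
The change in absorbed flux is Δ[S(1−α)/4] = −SΔα/4 = -0.3430 W m^-2.
Linearising σT⁴ gives d(σT⁴)/dT = 4σT_e³ = 0.4526 W m^-2 per K.
So ΔT₀ = -0.3430/0.4526 = -0.758 K.

-0.76 kelvin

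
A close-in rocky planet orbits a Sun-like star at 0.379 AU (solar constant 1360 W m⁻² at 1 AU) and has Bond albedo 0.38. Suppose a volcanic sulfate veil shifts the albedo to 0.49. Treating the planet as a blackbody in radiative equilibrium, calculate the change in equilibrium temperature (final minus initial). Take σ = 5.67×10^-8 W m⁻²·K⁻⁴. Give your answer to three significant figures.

-19.1 K

Flux at the orbit: S = 1360/(0.379)² = 9468 W m⁻².
Initial: T₁ = [S(1−0.38)/(4σ)]^(1/4) = 401.1 K.
Final:   T₂ = [S(1−0.49)/(4σ)]^(1/4) = 382.0 K.
ΔT = T₂ − T₁ = -19.11 K.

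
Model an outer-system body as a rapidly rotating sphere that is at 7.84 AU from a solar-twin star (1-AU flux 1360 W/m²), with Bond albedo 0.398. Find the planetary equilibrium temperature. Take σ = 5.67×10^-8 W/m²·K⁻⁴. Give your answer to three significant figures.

By the inverse-square law, S = 1360/7.84² = 22.13 W/m².
Averaging over the sphere, the absorbed flux is S(1−α)/4 = 3.330 W/m².
Balancing against σT⁴: T = (3.330/5.67×10⁻⁸)^(1/4) = 87.54 K.

87.5 K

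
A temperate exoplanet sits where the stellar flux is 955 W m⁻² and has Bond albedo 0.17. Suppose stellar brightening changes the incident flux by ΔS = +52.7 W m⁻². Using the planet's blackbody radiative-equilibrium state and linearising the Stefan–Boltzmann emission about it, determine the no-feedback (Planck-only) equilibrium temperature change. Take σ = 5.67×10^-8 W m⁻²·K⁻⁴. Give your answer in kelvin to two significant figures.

3.4 K

Unperturbed T_e = [955.0·(1−0.17)/(4σ)]^¼ = 243.1 K.
Only a fraction (1−α) is absorbed and it's spread over 4πR², so ΔF = (1−α)ΔS/4 = 10.94 W m⁻².
Planck response: λ_P = 4σT_e³ = 4·5.67×10⁻⁸·(243.1)³ = 3.260 W m⁻²/K.
So ΔT₀ = 10.94/3.260 = 3.35 K.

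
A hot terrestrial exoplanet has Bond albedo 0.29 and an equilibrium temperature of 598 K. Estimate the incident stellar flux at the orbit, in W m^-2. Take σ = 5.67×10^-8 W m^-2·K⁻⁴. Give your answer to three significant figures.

40800 W m^-2

Invert the energy balance for S: S = 4σT⁴/(1−α).
σT⁴ = 5.67×10⁻⁸·(598)⁴ = 7251 W m^-2.
So S = 4×7251/(1−0.29) = 40850 W m^-2.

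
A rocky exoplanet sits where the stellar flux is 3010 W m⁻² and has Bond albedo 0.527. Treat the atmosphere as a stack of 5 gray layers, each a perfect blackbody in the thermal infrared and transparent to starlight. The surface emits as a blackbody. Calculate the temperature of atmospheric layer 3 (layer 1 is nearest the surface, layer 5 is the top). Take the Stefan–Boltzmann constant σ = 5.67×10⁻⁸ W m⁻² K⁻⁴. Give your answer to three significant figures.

Top-of-atmosphere balance: σT_e⁴ = S(1−α)/4 = 355.9 W m⁻² → T_e = 281.5 K.
In the N-layer model, layer k (counted from the surface) has T_k = (N+1−k)^(1/4)·T_e.
T_3 = (3)^(1/4)·281.5 = 370.4 K.

370 K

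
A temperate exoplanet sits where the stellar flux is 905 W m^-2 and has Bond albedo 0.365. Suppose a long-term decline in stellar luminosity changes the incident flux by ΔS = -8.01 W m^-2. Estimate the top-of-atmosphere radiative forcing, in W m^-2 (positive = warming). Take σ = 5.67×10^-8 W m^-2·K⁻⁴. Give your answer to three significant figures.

-1.27 W m^-2

ΔF = Δ[S(1−α)]/4 = (1−0.365)·-8.01/4 = -1.272 W m^-2.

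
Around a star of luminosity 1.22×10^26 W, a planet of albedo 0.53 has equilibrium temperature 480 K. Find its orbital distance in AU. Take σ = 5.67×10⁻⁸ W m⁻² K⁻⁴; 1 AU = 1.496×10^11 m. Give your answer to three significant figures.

0.130 AU

Energy balance gives S = 4σT⁴/(1−α) = 25620 W m⁻².
Then d = [L/(4πS)]^(1/2) = 1.947×10^10 m, i.e. 0.1301 AU.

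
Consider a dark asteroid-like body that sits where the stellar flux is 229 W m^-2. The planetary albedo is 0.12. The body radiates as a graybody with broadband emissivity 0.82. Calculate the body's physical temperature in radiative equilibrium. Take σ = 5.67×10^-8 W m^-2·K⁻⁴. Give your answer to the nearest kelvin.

181 K

Absorbed flux (global mean): S(1−α)/4 = 229.0·0.88/4 = 50.38 W m^-2.
Equating to εσT⁴ with ε = 0.82: T = (50.38/0.82σ)^(1/4) = 181.4 K.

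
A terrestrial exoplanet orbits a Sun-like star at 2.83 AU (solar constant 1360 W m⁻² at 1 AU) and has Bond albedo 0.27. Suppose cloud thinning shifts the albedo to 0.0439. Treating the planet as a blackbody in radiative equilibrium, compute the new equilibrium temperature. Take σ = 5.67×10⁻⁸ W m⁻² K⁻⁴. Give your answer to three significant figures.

164 kelvin

By the inverse-square law, S = 1360/2.83² = 169.8 W m⁻².
With the new albedo, S(1−α₂)/4 = 40.59 W m⁻², so T₂ = 163.6 K.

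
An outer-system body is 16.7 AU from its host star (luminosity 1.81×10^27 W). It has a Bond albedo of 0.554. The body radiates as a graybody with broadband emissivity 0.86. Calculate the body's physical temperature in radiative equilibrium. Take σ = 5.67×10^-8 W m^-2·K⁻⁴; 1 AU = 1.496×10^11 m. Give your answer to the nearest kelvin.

85 K

d = 16.7 × 1.496×10^11 m = 2.498×10^12 m.
S = L/(4πd²) = 23.08 W m^-2.
Absorbed flux (global mean): S(1−α)/4 = 23.08·0.446/4 = 2.573 W m^-2.
Radiative balance εσT⁴ = 2.573 gives T = [2.573/(0.86·σ)]^(1/4) = 85.23 K.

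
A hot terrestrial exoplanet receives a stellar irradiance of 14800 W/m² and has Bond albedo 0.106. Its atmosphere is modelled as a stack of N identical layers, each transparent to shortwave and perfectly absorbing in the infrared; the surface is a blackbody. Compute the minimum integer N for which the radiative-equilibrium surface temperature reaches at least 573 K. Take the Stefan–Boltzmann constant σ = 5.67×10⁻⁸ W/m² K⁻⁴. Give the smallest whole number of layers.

1

OLR = S(1−α)/4 = 3308 W/m²; the top layer radiates at T_e = 491.5 K.
Need (N+1)T_e⁴ ≥ T_s⁴, i.e. N+1 ≥ (573/491.5)⁴ = 1.848.
So N ≥ 0.848; the smallest integer is N = 1.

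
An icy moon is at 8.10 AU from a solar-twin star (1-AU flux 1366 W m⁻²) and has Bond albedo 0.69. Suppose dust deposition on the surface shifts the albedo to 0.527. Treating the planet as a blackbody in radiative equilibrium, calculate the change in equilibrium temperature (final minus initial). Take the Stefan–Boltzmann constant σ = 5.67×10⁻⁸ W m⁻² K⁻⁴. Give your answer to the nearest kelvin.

Irradiance scales as 1/d², so S = 1366 W m⁻² × (1/8.10)² = 20.82 W m⁻².
With α = 0.69, T₁ = 73.04 K.
After:  T₂ = [20.82·0.473/(4σ)]^(1/4) = 81.18 K.
Change: 81.18 − 73.04 = 8.137 K.

8 K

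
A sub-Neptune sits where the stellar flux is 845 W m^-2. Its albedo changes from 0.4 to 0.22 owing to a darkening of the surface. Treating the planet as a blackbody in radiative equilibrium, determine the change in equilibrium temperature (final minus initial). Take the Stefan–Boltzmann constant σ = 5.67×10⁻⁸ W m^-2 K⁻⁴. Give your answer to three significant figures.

14.7 kelvin

With α = 0.4, T₁ = 217.4 K.
Final:   T₂ = [S(1−0.22)/(4σ)]^(1/4) = 232.2 K.
Change: 232.2 − 217.4 = 14.74 K.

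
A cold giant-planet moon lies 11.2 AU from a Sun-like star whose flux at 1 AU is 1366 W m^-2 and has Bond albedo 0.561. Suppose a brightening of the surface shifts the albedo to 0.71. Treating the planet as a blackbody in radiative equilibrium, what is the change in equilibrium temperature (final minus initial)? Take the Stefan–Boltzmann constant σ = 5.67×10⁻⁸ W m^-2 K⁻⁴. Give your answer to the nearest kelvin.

-7 K

Flux at the orbit: S = 1366/(11.2)² = 10.89 W m^-2.
Initial: T₁ = [S(1−0.561)/(4σ)]^(1/4) = 67.76 K.
After:  T₂ = [10.89·0.29/(4σ)]^(1/4) = 61.09 K.
Change: 61.09 − 67.76 = -6.672 K.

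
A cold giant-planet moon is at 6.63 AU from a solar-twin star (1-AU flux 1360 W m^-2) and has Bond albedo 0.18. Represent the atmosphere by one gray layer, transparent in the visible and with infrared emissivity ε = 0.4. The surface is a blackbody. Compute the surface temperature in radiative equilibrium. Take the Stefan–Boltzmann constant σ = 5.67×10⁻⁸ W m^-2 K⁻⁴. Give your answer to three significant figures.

Irradiance scales as 1/d², so S = 1360 W m^-2 × (1/6.63)² = 30.94 W m^-2.
The planet radiates to space at T_e = [S(1−α)/(4σ)]^(1/4) = 102.8 K.
Surface balance with a leaky layer gives σT_s⁴ = σT_e⁴·2/(2−ε), so T_s = T_e·[2/(2−0.4)]^(1/4) = 108.7 K.

109 kelvin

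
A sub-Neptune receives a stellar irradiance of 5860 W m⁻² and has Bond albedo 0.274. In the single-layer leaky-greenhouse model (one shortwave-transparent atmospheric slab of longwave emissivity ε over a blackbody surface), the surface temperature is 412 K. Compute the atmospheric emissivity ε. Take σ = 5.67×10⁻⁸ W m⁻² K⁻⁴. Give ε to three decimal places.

0.698

First, T_e = [5860·(1−0.274)/(4σ)]^(1/4) = 370.1 K.
T_s⁴ = T_e⁴·2/(2−ε) → ε = 2 − 2(T_e/T_s)⁴ = 2 − 2·(370.1/412)⁴ = 0.6979.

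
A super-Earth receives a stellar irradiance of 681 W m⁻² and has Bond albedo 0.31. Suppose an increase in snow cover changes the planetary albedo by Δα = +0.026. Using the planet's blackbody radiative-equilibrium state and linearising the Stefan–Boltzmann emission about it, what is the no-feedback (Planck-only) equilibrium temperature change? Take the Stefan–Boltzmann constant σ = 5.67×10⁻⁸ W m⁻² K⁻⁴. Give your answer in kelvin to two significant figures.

The baseline emission temperature is T_e = 213.3 K.
The change in absorbed flux is Δ[S(1−α)/4] = −SΔα/4 = -4.426 W m⁻².
Linearising σT⁴ gives d(σT⁴)/dT = 4σT_e³ = 2.202 W m⁻² per K.
ΔT₀ = ΔF/λ_P = -4.426/2.202 = -2.01 K.

-2.0 kelvin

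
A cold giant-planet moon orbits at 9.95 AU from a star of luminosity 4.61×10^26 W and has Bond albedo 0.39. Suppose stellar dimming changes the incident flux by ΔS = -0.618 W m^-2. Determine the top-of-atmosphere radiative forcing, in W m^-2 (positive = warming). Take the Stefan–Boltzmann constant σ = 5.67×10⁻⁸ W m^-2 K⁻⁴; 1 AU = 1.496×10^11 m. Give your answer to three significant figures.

-0.0942 W m^-2

Orbital distance: d = 9.95 AU = 1.489×10^12 m.
Flux at the orbit: S = L/(4πd²) = 4.61×10^26/(4π·(1.49×10^12)²) = 16.56 W m^-2.
ΔF = Δ[S(1−α)]/4 = (1−0.39)·-0.618/4 = -0.09424 W m^-2.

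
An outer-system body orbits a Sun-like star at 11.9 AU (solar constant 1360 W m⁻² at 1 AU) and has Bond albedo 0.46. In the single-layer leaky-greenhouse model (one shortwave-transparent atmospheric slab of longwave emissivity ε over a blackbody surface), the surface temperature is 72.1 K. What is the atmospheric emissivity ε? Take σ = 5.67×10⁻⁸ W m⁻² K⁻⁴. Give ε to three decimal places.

Flux at the orbit: S = 1360/(11.9)² = 9.604 W m⁻².
Effective temperature: T_e = [S(1−α)/(4σ)]^(1/4) = 69.15 K.
Inverting T_s⁴ = 2T_e⁴/(2−ε): (T_e/T_s)⁴ = 0.8462, so ε = 2(1 − 0.8462) = 0.3077.

0.308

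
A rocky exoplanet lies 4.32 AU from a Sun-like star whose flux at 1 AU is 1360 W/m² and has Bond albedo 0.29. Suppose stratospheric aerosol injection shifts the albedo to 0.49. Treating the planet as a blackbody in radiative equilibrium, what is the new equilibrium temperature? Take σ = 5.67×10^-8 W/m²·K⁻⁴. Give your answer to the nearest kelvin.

By the inverse-square law, S = 1360/4.32² = 72.87 W/m².
New equilibrium: T₂ = [(1−0.49)·72.87/(4σ)]^(1/4) = 113.1 K.

113 K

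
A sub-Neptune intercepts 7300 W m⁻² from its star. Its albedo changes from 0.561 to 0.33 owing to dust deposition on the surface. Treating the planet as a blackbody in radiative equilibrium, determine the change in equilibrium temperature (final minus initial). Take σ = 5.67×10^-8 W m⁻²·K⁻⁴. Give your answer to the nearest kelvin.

With α = 0.561, T₁ = 344.8 K.
Final:   T₂ = [S(1−0.33)/(4σ)]^(1/4) = 383.2 K.
Change: 383.2 − 344.8 = 38.44 K.

38 K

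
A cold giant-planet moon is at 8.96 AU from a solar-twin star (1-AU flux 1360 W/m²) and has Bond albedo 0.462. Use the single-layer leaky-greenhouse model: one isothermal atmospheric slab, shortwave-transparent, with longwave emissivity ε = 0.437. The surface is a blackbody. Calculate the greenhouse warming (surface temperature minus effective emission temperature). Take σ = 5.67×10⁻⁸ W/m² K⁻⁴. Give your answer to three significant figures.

Flux at the orbit: S = 1360/(8.96)² = 16.94 W/m².
The planet radiates to space at T_e = [S(1−α)/(4σ)]^(1/4) = 79.62 K.
For a single slab of emissivity ε, T_s⁴ = 2T_e⁴/(2−ε); thus T_s = 79.62·(1.28)^(1/4) = 84.68 K.
Greenhouse warming: T_s − T_e = 5.062 K.

5.06 kelvin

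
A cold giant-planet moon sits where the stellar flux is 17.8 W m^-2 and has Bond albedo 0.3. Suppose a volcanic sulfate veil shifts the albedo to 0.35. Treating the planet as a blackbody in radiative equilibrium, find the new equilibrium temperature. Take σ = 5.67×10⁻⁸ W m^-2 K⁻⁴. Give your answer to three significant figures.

New equilibrium: T₂ = [(1−0.35)·17.80/(4σ)]^(1/4) = 84.51 K.

84.5 K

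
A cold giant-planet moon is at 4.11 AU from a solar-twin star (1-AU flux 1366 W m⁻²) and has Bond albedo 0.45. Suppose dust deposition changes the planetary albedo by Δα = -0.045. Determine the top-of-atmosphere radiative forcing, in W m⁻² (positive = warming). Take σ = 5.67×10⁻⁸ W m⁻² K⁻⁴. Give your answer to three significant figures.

Flux at the orbit: S = 1366/(4.11)² = 80.87 W m⁻².
TOA radiative forcing: ΔF = −S·Δα/4 = −80.87·(-0.045)/4 = 0.9097 W m⁻².

0.910 W m⁻²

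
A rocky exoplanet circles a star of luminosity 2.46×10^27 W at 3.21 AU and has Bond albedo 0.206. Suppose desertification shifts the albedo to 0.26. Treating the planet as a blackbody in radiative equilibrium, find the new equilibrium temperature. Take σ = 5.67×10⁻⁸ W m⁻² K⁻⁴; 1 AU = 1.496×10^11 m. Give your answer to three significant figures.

229 K

Orbital distance: d = 3.21 AU = 4.802×10^11 m.
S = L/(4πd²) = 848.9 W m⁻².
With the new albedo, S(1−α₂)/4 = 157.0 W m⁻², so T₂ = 229.4 K.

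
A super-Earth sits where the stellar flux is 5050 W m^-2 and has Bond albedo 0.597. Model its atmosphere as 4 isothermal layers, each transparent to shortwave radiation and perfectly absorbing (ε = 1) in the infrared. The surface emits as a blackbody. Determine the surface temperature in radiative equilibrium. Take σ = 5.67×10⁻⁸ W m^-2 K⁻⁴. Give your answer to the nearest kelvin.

The effective emission temperature is T_e = [S(1−α)/(4σ)]^¼ = 307.8 K.
Layer-by-layer balance gives σT_s⁴ = (N+1)σT_e⁴, so T_s = 5^¼·307.8 = 460.2 K.

460 kelvin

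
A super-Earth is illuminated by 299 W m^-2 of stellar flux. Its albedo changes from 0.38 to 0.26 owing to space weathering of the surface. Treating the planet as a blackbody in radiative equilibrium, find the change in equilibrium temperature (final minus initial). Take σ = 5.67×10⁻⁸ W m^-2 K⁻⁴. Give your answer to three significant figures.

7.65 kelvin

With α = 0.38, T₁ = 169.1 K.
With α = 0.26, T₂ = 176.7 K.
Change: 176.7 − 169.1 = 7.647 K.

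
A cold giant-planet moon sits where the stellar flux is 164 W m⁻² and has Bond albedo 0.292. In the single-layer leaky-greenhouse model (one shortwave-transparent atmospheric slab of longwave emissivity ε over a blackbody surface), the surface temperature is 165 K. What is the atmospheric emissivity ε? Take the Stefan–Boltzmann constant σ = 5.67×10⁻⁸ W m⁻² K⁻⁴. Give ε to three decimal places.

0.619

First, T_e = [164.0·(1−0.292)/(4σ)]^(1/4) = 150.4 K.
Since (2−ε)/2 = (T_e/T_s)⁴ = 0.6907, ε = 0.6186.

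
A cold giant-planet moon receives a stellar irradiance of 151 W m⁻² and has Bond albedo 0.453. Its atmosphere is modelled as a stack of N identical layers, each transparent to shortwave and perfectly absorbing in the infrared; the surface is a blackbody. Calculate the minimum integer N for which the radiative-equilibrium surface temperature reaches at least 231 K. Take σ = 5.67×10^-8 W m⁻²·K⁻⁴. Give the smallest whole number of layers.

The effective emission temperature is T_e = [S(1−α)/(4σ)]^¼ = 138.1 K.
T_s = (N+1)^(1/4)·T_e ≥ 231 K requires N+1 ≥ (T_s/T_e)⁴ = (231/138.1)⁴ = 7.819.
Rounding up, N = 7.

7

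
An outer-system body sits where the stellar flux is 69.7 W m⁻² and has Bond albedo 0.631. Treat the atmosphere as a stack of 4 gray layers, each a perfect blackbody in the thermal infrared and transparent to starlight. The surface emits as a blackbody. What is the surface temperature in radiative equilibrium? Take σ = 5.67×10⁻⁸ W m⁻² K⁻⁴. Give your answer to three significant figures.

154 K

Top-of-atmosphere balance: σT_e⁴ = S(1−α)/4 = 6.430 W m⁻² → T_e = 103.2 K.
Layer-by-layer balance gives σT_s⁴ = (N+1)σT_e⁴, so T_s = 5^¼·103.2 = 154.3 K.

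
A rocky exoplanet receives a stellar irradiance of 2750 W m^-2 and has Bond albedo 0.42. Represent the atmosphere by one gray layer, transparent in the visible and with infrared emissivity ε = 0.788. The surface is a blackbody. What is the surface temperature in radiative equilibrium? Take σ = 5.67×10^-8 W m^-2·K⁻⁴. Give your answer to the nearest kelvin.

328 K

At the top of the atmosphere, σT_e⁴ = S(1−α)/4 = 398.8 W m^-2, giving T_e = 289.6 K.
For a single slab of emissivity ε, T_s⁴ = 2T_e⁴/(2−ε); thus T_s = 289.6·(1.65)^(1/4) = 328.2 K.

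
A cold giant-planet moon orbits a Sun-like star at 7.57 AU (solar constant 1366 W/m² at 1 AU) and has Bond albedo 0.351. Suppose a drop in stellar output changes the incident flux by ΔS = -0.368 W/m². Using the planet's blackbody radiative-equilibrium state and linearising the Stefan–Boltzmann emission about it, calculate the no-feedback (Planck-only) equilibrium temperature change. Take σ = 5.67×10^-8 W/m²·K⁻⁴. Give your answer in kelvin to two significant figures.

By the inverse-square law, S = 1366/7.57² = 23.84 W/m².
Unperturbed T_e = [23.84·(1−0.351)/(4σ)]^¼ = 90.88 K.
Only a fraction (1−α) is absorbed and it's spread over 4πR², so ΔF = (1−α)ΔS/4 = -0.05971 W/m².
Planck response: λ_P = 4σT_e³ = 4·5.67×10⁻⁸·(90.88)³ = 0.1702 W/m²/K.
Hence the no-feedback warming is ΔF/(4σT_e³) = -0.351 K.

-0.35 K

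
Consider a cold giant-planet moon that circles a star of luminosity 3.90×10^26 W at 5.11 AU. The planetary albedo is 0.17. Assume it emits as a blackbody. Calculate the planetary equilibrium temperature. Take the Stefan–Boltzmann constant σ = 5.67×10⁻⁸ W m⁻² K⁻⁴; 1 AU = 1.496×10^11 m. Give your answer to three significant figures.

118 kelvin

d = 5.11 × 1.496×10^11 m = 7.645×10^11 m.
S = L/(4πd²) = 53.11 W m⁻².
Absorbed flux (global mean): S(1−α)/4 = 53.11·0.83/4 = 11.02 W m⁻².
Balancing against σT⁴: T = (11.02/5.67×10⁻⁸)^(1/4) = 118.1 K.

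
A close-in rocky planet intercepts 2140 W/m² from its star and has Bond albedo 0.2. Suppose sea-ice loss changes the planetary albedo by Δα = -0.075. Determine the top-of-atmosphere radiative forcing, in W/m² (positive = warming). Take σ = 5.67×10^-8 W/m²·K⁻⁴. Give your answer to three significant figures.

40.1 W/m²

The change in absorbed flux is Δ[S(1−α)/4] = −SΔα/4 = 40.12 W/m².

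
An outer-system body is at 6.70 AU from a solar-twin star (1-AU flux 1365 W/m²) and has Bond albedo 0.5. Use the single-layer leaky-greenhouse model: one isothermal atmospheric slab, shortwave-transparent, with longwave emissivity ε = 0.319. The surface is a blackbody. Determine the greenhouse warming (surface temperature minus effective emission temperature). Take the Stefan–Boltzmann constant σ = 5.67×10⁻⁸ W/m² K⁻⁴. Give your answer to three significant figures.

By the inverse-square law, S = 1365/6.70² = 30.41 W/m².
Effective emission temperature (TOA balance): σT_e⁴ = S(1−α)/4 = 3.801 W/m² → T_e = 90.49 K.
The surface balance (absorbed SW + ε·downward IR = σT_s⁴) with T_a⁴ = T_s⁴/2 reduces to T_s = T_e·[2/(2−ε)]^¼ = 94.50 K.
The atmosphere warms the surface by 4.017 K.

4.02 kelvin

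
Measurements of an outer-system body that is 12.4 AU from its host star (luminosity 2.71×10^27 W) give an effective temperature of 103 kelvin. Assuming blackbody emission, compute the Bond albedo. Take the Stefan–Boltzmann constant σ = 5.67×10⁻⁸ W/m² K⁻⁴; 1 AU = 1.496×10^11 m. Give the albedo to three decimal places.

0.593

d = 12.4 × 1.496×10^11 m = 1.855×10^12 m.
Spreading L over a sphere of radius d: S = 2.71×10^27/(4π·1.86×10^12²) = 62.67 W/m².
Rearranging the radiative balance, α = 1 − 4σT⁴/S.
4σT⁴ = 4·5.67×10⁻⁸·(103)⁴ = 25.53 W/m².
Hence α = 1 − 25.53/62.67 = 0.5927.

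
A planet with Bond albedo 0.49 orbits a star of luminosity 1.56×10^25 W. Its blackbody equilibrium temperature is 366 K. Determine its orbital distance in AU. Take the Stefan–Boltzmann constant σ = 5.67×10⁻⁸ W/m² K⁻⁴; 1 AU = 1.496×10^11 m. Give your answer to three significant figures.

0.0834 AU

Energy balance gives S = 4σT⁴/(1−α) = 7980 W/m².
Then d = [L/(4πS)]^(1/2) = 1.247×10^10 m, i.e. 0.08337 AU.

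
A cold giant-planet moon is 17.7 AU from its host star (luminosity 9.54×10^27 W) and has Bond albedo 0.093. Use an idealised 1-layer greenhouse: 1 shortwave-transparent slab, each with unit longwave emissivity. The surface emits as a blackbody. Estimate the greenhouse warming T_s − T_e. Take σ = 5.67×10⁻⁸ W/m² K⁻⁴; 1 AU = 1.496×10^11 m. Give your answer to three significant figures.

27.3 kelvin

d = 17.7 × 1.496×10^11 m = 2.648×10^12 m.
S = L/(4πd²) = 108.3 W/m².
The effective emission temperature is T_e = [S(1−α)/(4σ)]^¼ = 144.3 K.
Surface: T_s = (2)^¼·T_e = 171.5 K.
So the greenhouse effect raises the surface by 171.5 − 144.3 = 27.29 K.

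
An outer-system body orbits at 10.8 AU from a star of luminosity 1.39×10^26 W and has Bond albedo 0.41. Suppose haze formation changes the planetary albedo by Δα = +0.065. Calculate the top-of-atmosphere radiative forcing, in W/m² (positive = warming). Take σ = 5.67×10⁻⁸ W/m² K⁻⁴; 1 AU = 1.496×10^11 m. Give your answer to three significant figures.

-0.0689 W/m²

d = 10.8 × 1.496×10^11 m = 1.616×10^12 m.
S = L/(4πd²) = 4.237 W/m².
The change in absorbed flux is Δ[S(1−α)/4] = −SΔα/4 = -0.06886 W/m².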